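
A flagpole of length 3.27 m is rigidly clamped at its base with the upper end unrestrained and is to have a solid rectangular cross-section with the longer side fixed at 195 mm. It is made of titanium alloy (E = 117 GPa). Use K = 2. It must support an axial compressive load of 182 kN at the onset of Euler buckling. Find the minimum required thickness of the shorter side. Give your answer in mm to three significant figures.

L_e = K·L = 2 × 3.27 = 6.540 m
Required I = P_cr·L_e²/(π²E) = 1.820×10^5 × 6.540² / (π² × 1.17×10^11) = 6.741×10^-6 m⁴
I_req = 6.741×10^6 mm⁴
Rectangle, weak axis: I_min = h·b³/12 with h = 195 mm fixed  ⇒  b = (12I/h)^(1/3) = 74.6 mm

b ≈ 74.6 mm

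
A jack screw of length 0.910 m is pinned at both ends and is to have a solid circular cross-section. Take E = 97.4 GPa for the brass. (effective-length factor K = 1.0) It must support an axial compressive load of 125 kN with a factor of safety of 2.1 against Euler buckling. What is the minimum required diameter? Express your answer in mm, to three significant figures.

d ≈ 46.3 mm

Required P_cr = n·P = 2.1 × 125 = 262.5 kN
L_e = K·L = 1 × 0.910 = 0.9100 m
Required I = P_cr·L_e²/(π²E) = 2.625×10^5 × 0.9100² / (π² × 9.74×10^10) = 2.261×10^-7 m⁴
I_req = 2.261×10^5 mm⁴
Solid circle: I = πd⁴/64  ⇒  d = (64I/π)^(1/4) = (64×2.261×10^5/π)^(1/4) = 46.3 mm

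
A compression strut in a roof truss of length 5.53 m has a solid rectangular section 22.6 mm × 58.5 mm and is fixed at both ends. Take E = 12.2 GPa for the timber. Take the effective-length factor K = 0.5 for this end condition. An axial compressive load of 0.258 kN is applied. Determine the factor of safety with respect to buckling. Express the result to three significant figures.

n ≈ 3.44

Buckling occurs about the weak axis: I_min = h·b³/12 with b = 22.6 mm (the shorter side).
I_min = 58.5×22.6³/12 = 5.627×10^4 mm⁴
I = 5.627×10^4 mm⁴ = 5.627×10^-8 m⁴
Effective length L_e = K·L = 0.5 × 5.53 = 2.765 m
P_cr = π²EI / L_e² = π² × 12.2×10⁹ × 5.627×10^-8 / 2.765² = 886.3 N
Factor of safety n = P_cr / P = 0.88628 / 0.258 = 3.44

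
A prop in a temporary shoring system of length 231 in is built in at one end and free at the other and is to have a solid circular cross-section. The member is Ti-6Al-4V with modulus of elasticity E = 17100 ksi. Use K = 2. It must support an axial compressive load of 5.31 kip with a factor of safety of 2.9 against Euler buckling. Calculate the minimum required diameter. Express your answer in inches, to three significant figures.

d ≈ 4.46 in

Required P_cr = n·P = 2.9 × 5.31 = 15.40 kip
L_e = K·L = 2 × 231 = 462.0 in
Required I = P_cr·L_e²/(π²E) = 1.540×10^4 × 462.0² / (π² × 1.71×10^7) = 19.48 in⁴
Solid circle: I = πd⁴/64  ⇒  d = (64I/π)^(1/4) = (64×19.48/π)^(1/4) = 4.46 in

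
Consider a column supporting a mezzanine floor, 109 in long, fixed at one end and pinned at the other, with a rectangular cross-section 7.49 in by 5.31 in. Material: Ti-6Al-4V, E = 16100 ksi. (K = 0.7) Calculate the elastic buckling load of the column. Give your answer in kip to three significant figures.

Buckling occurs about the weak axis: I_min = h·b³/12 with b = 5.31 in (the shorter side).
I_min = 7.49×5.31³/12 = 93.45 in⁴
Effective length L_e = K·L = 0.7 × 109 = 76.30 in
P_cr = π²EI / L_e² = π² × 16100×10³ × 93.45 / 76.30² = 2.551×10^6 lb

P_cr ≈ 2550 kip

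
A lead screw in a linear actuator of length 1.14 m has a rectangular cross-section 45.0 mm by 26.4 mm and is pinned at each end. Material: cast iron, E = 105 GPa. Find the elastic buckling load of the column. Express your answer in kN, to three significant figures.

Buckling occurs about the weak axis: I_min = h·b³/12 with b = 26.4 mm (the shorter side).
I_min = 45.0×26.4³/12 = 6.900×10^4 mm⁴
I = 6.900×10^4 mm⁴ = 6.900×10^-8 m⁴
Effective length L_e = K·L = 1 × 1.14 = 1.140 m
P_cr = π²EI / L_e² = π² × 105×10⁹ × 6.900×10^-8 / 1.140² = 5.502×10^4 N

P_cr ≈ 55.0 kN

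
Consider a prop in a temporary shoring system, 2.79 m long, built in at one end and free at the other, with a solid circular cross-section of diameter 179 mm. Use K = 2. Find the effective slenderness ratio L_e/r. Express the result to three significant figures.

λ ≈ 125

For a solid circle r = d/4 = 179/4 = 44.75 mm
L_e = K·L = 2 × 2.79 m = 5.580 m = 5580.0 mm
λ = L_e / r_min = 5580.0 / 44.75 = 125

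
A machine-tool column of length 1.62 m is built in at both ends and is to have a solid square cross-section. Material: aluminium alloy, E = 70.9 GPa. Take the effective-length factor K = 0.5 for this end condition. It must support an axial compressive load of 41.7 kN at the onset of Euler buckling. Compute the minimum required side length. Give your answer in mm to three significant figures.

a ≈ 26.2 mm

L_e = K·L = 0.5 × 1.62 = 0.8100 m
Required I = P_cr·L_e²/(π²E) = 4.170×10^4 × 0.8100² / (π² × 7.09×10^10) = 3.910×10^-8 m⁴
I_req = 3.910×10^4 mm⁴
Solid square: I = a⁴/12  ⇒  a = (12I)^(1/4) = (12×3.910×10^4)^(1/4) = 26.2 mm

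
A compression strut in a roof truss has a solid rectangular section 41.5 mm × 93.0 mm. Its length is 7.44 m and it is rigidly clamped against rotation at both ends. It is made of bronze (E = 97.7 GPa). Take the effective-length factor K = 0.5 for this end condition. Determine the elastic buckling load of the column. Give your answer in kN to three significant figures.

P_cr ≈ 38.6 kN

Buckling occurs about the weak axis: I_min = h·b³/12 with b = 41.5 mm (the shorter side).
I_min = 93.0×41.5³/12 = 5.539×10^5 mm⁴
I = 5.539×10^5 mm⁴ = 5.539×10^-7 m⁴
Effective length L_e = K·L = 0.5 × 7.44 = 3.720 m
P_cr = π²EI / L_e² = π² × 97.7×10⁹ × 5.539×10^-7 / 3.720² = 3.860×10^4 N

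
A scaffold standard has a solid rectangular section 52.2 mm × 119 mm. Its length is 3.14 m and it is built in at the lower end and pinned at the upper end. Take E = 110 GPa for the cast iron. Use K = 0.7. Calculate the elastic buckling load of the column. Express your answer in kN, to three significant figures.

Buckling occurs about the weak axis: I_min = h·b³/12 with b = 52.2 mm (the shorter side).
I_min = 119×52.2³/12 = 1.411×10^6 mm⁴
I = 1.411×10^6 mm⁴ = 1.411×10^-6 m⁴
Effective length L_e = K·L = 0.7 × 3.14 = 2.198 m
P_cr = π²EI / L_e² = π² × 110×10⁹ × 1.411×10^-6 / 2.198² = 3.170×10^5 N

P_cr ≈ 317 kN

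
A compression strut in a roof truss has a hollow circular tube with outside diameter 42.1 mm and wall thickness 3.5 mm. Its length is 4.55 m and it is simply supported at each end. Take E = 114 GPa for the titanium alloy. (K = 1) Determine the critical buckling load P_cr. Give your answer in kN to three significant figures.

P_cr ≈ 4.33 kN

Inner diameter d_i = 42.1 − 2×3.5 = 35.10 mm
I = π(d_o⁴ − d_i⁴)/64 = π(42.1⁴ − 35.10⁴)/64 = 7.970×10^4 mm⁴
I = 7.970×10^4 mm⁴ = 7.970×10^-8 m⁴
Effective length L_e = K·L = 1 × 4.55 = 4.550 m
P_cr = π²EI / L_e² = π² × 114×10⁹ × 7.970×10^-8 / 4.550² = 4.331×10^3 N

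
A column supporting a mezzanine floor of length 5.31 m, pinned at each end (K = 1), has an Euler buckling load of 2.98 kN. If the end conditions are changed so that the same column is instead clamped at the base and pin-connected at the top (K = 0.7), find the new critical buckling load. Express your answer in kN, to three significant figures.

P_cr ≈ 6.08 kN

P_cr ∝ 1/K², so P_cr,new = P_cr,old × (K_old/K_new)² = 2.98 × (1/0.7)²
= 2.98 × 2.041 = 6.08 kN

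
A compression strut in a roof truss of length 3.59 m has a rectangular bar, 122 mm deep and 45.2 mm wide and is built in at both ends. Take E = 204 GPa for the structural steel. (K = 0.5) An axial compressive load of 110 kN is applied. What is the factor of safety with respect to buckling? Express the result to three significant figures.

Buckling occurs about the weak axis: I_min = h·b³/12 with b = 45.2 mm (the shorter side).
I_min = 122×45.2³/12 = 9.388×10^5 mm⁴
I = 9.388×10^5 mm⁴ = 9.388×10^-7 m⁴
Effective length L_e = K·L = 0.5 × 3.59 = 1.795 m
P_cr = π²EI / L_e² = π² × 204×10⁹ × 9.388×10^-7 / 1.795² = 5.867×10^5 N
Factor of safety n = P_cr / P = 586.67 / 110 = 5.33

n ≈ 5.33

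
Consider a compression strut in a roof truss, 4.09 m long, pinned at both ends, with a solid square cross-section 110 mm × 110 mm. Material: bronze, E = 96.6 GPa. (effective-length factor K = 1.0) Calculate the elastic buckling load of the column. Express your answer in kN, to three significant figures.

I = a⁴/12 = 110⁴/12 = 1.220×10^7 mm⁴
I = 1.220×10^7 mm⁴ = 1.220×10^-5 m⁴
Effective length L_e = K·L = 1 × 4.09 = 4.090 m
P_cr = π²EI / L_e² = π² × 96.6×10⁹ × 1.220×10^-5 / 4.090² = 6.954×10^5 N

P_cr ≈ 695 kN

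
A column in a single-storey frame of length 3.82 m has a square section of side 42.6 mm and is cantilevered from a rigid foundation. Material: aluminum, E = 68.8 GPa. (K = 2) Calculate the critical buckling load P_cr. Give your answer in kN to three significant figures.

P_cr ≈ 3.19 kN

I = a⁴/12 = 42.6⁴/12 = 2.744×10^5 mm⁴
I = 2.744×10^5 mm⁴ = 2.744×10^-7 m⁴
Effective length L_e = K·L = 2 × 3.82 = 7.640 m
P_cr = π²EI / L_e² = π² × 68.8×10⁹ × 2.744×10^-7 / 7.640² = 3.193×10^3 N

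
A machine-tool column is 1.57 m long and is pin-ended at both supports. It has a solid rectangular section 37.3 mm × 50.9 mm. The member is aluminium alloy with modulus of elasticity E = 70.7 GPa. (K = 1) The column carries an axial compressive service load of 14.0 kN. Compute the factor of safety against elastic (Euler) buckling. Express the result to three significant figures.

Buckling occurs about the weak axis: I_min = h·b³/12 with b = 37.3 mm (the shorter side).
I_min = 50.9×37.3³/12 = 2.201×10^5 mm⁴
I = 2.201×10^5 mm⁴ = 2.201×10^-7 m⁴
Effective length L_e = K·L = 1 × 1.57 = 1.570 m
P_cr = π²EI / L_e² = π² × 70.7×10⁹ × 2.201×10^-7 / 1.570² = 6.231×10^4 N
Factor of safety n = P_cr / P = 62.314 / 14.0 = 4.45

n ≈ 4.45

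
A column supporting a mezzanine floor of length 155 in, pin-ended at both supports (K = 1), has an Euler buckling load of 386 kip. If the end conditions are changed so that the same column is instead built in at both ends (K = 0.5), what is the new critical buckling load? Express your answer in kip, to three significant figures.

P_cr ∝ 1/K², so P_cr,new = P_cr,old × (K_old/K_new)² = 386 × (1/0.5)²
= 386 × 4.000 = 1540 kip

P_cr ≈ 1540 kip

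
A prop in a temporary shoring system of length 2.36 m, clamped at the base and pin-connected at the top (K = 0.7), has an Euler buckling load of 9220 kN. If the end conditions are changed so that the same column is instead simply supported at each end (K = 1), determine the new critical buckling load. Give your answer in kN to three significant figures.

P_cr ≈ 4520 kN

P_cr ∝ 1/K², so P_cr,new = P_cr,old × (K_old/K_new)² = 9220 × (0.7/1)²
= 9220 × 0.4900 = 4520 kN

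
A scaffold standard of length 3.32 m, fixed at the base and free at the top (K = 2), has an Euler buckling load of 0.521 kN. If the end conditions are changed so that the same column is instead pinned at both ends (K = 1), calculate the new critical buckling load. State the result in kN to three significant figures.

P_cr ≈ 2.08 kN

P_cr ∝ 1/K², so P_cr,new = P_cr,old × (K_old/K_new)² = 0.521 × (2/1)²
= 0.521 × 4.000 = 2.08 kN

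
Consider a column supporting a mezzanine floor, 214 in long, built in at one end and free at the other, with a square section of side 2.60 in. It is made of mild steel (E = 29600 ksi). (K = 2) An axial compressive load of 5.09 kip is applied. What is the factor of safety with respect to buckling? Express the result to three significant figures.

I = a⁴/12 = 2.60⁴/12 = 3.808 in⁴
Effective length L_e = K·L = 2 × 214 = 428.0 in
P_cr = π²EI / L_e² = π² × 29600×10³ × 3.808 / 428.0² = 6.073×10^3 lb
Factor of safety n = P_cr / P = 6.0732 / 5.09 = 1.19

n ≈ 1.19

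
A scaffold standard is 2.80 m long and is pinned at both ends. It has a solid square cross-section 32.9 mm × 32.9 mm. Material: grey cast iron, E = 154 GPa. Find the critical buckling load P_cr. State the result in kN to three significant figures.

I = a⁴/12 = 32.9⁴/12 = 9.763×10^4 mm⁴
I = 9.763×10^4 mm⁴ = 9.763×10^-8 m⁴
Effective length L_e = K·L = 1 × 2.80 = 2.800 m
P_cr = π²EI / L_e² = π² × 154×10⁹ × 9.763×10^-8 / 2.800² = 1.893×10^4 N

P_cr ≈ 18.9 kN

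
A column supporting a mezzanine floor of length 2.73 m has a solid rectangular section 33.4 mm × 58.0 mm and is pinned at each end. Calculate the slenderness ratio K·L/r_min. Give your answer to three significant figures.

λ ≈ 283

For a rectangle r_min = b/√12 = 33.4/√12 = 9.642 mm
L_e = K·L = 1 × 2.73 m = 2.730 m = 2730.0 mm
λ = L_e / r_min = 2730.0 / 9.642 = 283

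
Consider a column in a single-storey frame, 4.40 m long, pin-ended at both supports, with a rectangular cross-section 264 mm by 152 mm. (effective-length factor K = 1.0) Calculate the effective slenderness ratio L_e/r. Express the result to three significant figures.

Buckling occurs about the weak axis: I_min = h·b³/12 with b = 152 mm (the shorter side).
I_min = 264×152³/12 = 7.726×10^7 mm⁴
A = 4.013×10^4 mm²;  r_min = √(I/A) = √(7.726×10^7/4.013×10^4) = 43.88 mm
L_e = K·L = 1 × 4.40 m = 4.400 m = 4400.0 mm
λ = L_e / r_min = 4400.0 / 43.88 = 100

λ ≈ 100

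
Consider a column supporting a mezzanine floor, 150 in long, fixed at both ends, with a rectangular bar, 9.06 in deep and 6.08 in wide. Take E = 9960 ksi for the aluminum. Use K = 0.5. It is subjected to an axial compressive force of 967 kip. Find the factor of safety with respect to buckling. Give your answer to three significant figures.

n ≈ 3.07

Buckling occurs about the weak axis: I_min = h·b³/12 with b = 6.08 in (the shorter side).
I_min = 9.06×6.08³/12 = 169.7 in⁴
Effective length L_e = K·L = 0.5 × 150 = 75.00 in
P_cr = π²EI / L_e² = π² × 9960×10³ × 169.7 / 75.00² = 2.965×10^6 lb
Factor of safety n = P_cr / P = 2965.5 / 967 = 3.07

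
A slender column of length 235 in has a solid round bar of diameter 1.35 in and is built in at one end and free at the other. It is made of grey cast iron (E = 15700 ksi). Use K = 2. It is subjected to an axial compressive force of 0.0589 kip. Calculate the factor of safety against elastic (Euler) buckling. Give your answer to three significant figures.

n ≈ 1.94

I = πd⁴/64 = π×1.35⁴/64 = 0.1630 in⁴
Effective length L_e = K·L = 2 × 235 = 470.0 in
P_cr = π²EI / L_e² = π² × 15700×10³ × 0.1630 / 470.0² = 114.4 lb
Factor of safety n = P_cr / P = 0.11437 / 0.0589 = 1.94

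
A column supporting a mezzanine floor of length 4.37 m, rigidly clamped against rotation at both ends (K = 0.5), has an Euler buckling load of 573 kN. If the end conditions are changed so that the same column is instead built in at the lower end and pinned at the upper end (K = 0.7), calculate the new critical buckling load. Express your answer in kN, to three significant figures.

P_cr ∝ 1/K², so P_cr,new = P_cr,old × (K_old/K_new)² = 573 × (0.5/0.7)²
= 573 × 0.5102 = 292 kN

P_cr ≈ 292 kN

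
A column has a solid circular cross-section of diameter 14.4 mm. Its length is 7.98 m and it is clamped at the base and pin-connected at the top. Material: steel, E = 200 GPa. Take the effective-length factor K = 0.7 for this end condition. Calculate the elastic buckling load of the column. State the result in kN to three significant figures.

I = πd⁴/64 = π×14.4⁴/64 = 2.111×10^3 mm⁴
I = 2.111×10^3 mm⁴ = 2.111×10^-9 m⁴
Effective length L_e = K·L = 0.7 × 7.98 = 5.586 m
P_cr = π²EI / L_e² = π² × 200×10⁹ × 2.111×10^-9 / 5.586² = 133.5 N

P_cr ≈ 0.134 kN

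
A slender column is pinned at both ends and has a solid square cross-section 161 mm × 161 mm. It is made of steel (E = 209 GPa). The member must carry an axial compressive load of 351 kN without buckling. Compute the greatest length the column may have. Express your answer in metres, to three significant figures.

L_max ≈ 18.1 m

I = a⁴/12 = 161⁴/12 = 5.599×10^7 mm⁴
I = 5.599×10^-5 m⁴
At the buckling limit P_cr = P = 3.510×10^5 N
From P_cr = π²EI/(K·L)²:  L = (1/K)·√(π²EI/P_cr) = (1/1)·√(π²×2.09×10^11×5.599×10^-5/3.510×10^5)
L = 18.1 m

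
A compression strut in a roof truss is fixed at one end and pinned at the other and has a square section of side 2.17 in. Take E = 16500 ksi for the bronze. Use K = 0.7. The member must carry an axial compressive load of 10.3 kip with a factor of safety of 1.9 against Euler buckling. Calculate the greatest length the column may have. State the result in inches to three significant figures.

I = a⁴/12 = 2.17⁴/12 = 1.848 in⁴
Required critical load P_cr = n·P = 1.9 × 10.3 = 19.57 kip = 1.957×10^4 lb
From P_cr = π²EI/(K·L)²:  L = (1/K)·√(π²EI/P_cr) = (1/0.7)·√(π²×1.65×10^7×1.848/1.957×10^4)
L = 177 in

L_max ≈ 177 in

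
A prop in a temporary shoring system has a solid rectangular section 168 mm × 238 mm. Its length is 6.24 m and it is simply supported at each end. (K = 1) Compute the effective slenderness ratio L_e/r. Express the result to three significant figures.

λ ≈ 129

For a rectangle r_min = b/√12 = 168/√12 = 48.50 mm
L_e = K·L = 1 × 6.24 m = 6.240 m = 6240.0 mm
λ = L_e / r_min = 6240.0 / 48.50 = 129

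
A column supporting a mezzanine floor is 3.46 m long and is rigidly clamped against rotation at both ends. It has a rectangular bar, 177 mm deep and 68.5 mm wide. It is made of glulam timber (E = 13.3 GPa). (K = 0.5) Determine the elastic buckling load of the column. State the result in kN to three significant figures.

Buckling occurs about the weak axis: I_min = h·b³/12 with b = 68.5 mm (the shorter side).
I_min = 177×68.5³/12 = 4.741×10^6 mm⁴
I = 4.741×10^6 mm⁴ = 4.741×10^-6 m⁴
Effective length L_e = K·L = 0.5 × 3.46 = 1.730 m
P_cr = π²EI / L_e² = π² × 13.3×10⁹ × 4.741×10^-6 / 1.730² = 2.079×10^5 N

P_cr ≈ 208 kN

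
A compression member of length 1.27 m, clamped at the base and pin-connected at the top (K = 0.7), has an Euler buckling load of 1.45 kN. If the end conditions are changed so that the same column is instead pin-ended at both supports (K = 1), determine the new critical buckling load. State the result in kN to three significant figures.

P_cr ≈ 0.710 kN

P_cr ∝ 1/K², so P_cr,new = P_cr,old × (K_old/K_new)² = 1.45 × (0.7/1)²
= 1.45 × 0.4900 = 0.710 kN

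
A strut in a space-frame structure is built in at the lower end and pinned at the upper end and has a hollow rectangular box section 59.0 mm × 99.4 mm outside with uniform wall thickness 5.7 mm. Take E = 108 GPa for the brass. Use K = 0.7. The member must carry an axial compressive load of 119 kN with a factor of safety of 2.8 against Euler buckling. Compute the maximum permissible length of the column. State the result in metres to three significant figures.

L_max ≈ 2.44 m

Inner dimensions: h_i = 99.4 − 2×5.7 = 88.00 mm, b_i = 59.0 − 2×5.7 = 47.60 mm
Weak-axis I_min = (h_o·b_o³ − h_i·b_i³)/12 with b_o = 59.0, b_i = 47.60 mm (shorter outer/inner sides).
I_min = (99.4×59.0³ − 88.00×47.60³)/12 = 9.103×10^5 mm⁴
I = 9.103×10^-7 m⁴
Required critical load P_cr = n·P = 2.8 × 119 = 333.2 kN = 3.332×10^5 N
From P_cr = π²EI/(K·L)²:  L = (1/K)·√(π²EI/P_cr) = (1/0.7)·√(π²×1.08×10^11×9.103×10^-7/3.332×10^5)
L = 2.44 m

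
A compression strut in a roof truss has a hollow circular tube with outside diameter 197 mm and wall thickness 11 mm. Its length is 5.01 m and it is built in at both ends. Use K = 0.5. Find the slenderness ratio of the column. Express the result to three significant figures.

Inner diameter d_i = 197 − 2×11 = 175.0 mm
I = π(d_o⁴ − d_i⁴)/64 = π(197⁴ − 175.0⁴)/64 = 2.789×10^7 mm⁴
A = 6.428×10^3 mm²;  r_min = √(I/A) = √(2.789×10^7/6.428×10^3) = 65.88 mm
L_e = K·L = 0.5 × 5.01 m = 2.505 m = 2505.0 mm
λ = L_e / r_min = 2505.0 / 65.88 = 38.0

λ ≈ 38.0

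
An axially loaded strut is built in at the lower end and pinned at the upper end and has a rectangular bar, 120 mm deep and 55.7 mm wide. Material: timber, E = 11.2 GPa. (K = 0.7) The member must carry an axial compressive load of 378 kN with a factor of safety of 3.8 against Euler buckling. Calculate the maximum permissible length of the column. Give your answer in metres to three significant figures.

Buckling occurs about the weak axis: I_min = h·b³/12 with b = 55.7 mm (the shorter side).
I_min = 120×55.7³/12 = 1.728×10^6 mm⁴
I = 1.728×10^-6 m⁴
Required critical load P_cr = n·P = 3.8 × 378 = 1436 kN = 1.436×10^6 N
From P_cr = π²EI/(K·L)²:  L = (1/K)·√(π²EI/P_cr) = (1/0.7)·√(π²×1.12×10^10×1.728×10^-6/1.436×10^6)
L = 0.521 m

L_max ≈ 0.521 m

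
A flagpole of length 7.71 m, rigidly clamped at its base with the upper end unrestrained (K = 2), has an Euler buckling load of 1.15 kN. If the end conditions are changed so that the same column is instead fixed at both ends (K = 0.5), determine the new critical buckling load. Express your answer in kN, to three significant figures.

P_cr ≈ 18.4 kN

P_cr ∝ 1/K², so P_cr,new = P_cr,old × (K_old/K_new)² = 1.15 × (2/0.5)²
= 1.15 × 16.00 = 18.4 kN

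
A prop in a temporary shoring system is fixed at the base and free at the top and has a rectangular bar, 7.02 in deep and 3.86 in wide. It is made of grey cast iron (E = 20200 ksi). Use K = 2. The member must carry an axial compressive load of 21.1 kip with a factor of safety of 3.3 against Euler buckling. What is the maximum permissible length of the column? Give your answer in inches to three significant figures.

L_max ≈ 155 in

Buckling occurs about the weak axis: I_min = h·b³/12 with b = 3.86 in (the shorter side).
I_min = 7.02×3.86³/12 = 33.64 in⁴
Required critical load P_cr = n·P = 3.3 × 21.1 = 69.63 kip = 6.963×10^4 lb
From P_cr = π²EI/(K·L)²:  L = (1/K)·√(π²EI/P_cr) = (1/2)·√(π²×2.02×10^7×33.64/6.963×10^4)
L = 155 in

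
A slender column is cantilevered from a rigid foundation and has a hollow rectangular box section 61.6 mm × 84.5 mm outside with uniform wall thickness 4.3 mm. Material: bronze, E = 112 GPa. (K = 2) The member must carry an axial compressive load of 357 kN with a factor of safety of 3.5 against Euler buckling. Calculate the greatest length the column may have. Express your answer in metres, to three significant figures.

Inner dimensions: h_i = 84.5 − 2×4.3 = 75.90 mm, b_i = 61.6 − 2×4.3 = 53.00 mm
Weak-axis I_min = (h_o·b_o³ − h_i·b_i³)/12 with b_o = 61.6, b_i = 53.00 mm (shorter outer/inner sides).
I_min = (84.5×61.6³ − 75.90×53.00³)/12 = 7.043×10^5 mm⁴
I = 7.043×10^-7 m⁴
Required critical load P_cr = n·P = 3.5 × 357 = 1250 kN = 1.250×10^6 N
From P_cr = π²EI/(K·L)²:  L = (1/K)·√(π²EI/P_cr) = (1/2)·√(π²×1.12×10^11×7.043×10^-7/1.250×10^6)
L = 0.395 m

L_max ≈ 0.395 m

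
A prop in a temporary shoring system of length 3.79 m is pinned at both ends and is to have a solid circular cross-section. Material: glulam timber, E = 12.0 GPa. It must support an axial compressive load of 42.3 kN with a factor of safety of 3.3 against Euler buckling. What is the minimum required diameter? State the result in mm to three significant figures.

Required P_cr = n·P = 3.3 × 42.3 = 139.6 kN
L_e = K·L = 1 × 3.79 = 3.790 m
Required I = P_cr·L_e²/(π²E) = 1.396×10^5 × 3.790² / (π² × 1.20×10^10) = 1.693×10^-5 m⁴
I_req = 1.693×10^7 mm⁴
Solid circle: I = πd⁴/64  ⇒  d = (64I/π)^(1/4) = (64×1.693×10^7/π)^(1/4) = 136 mm

d ≈ 136 mm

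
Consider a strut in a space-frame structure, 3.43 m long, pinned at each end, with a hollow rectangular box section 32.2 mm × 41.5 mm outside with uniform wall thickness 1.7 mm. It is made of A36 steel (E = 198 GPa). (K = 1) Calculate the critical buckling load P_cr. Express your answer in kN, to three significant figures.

P_cr ≈ 6.58 kN

Inner dimensions: h_i = 41.5 − 2×1.7 = 38.10 mm, b_i = 32.2 − 2×1.7 = 28.80 mm
Weak-axis I_min = (h_o·b_o³ − h_i·b_i³)/12 with b_o = 32.2, b_i = 28.80 mm (shorter outer/inner sides).
I_min = (41.5×32.2³ − 38.10×28.80³)/12 = 3.962×10^4 mm⁴
I = 3.962×10^4 mm⁴ = 3.962×10^-8 m⁴
Effective length L_e = K·L = 1 × 3.43 = 3.430 m
P_cr = π²EI / L_e² = π² × 198×10⁹ × 3.962×10^-8 / 3.430² = 6.580×10^3 N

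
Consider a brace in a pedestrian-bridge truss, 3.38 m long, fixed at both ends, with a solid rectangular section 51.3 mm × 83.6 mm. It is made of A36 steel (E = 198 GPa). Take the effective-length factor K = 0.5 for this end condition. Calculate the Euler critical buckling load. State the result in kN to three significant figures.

P_cr ≈ 644 kN

Buckling occurs about the weak axis: I_min = h·b³/12 with b = 51.3 mm (the shorter side).
I_min = 83.6×51.3³/12 = 9.405×10^5 mm⁴
I = 9.405×10^5 mm⁴ = 9.405×10^-7 m⁴
Effective length L_e = K·L = 0.5 × 3.38 = 1.690 m
P_cr = π²EI / L_e² = π² × 198×10⁹ × 9.405×10^-7 / 1.690² = 6.435×10^5 N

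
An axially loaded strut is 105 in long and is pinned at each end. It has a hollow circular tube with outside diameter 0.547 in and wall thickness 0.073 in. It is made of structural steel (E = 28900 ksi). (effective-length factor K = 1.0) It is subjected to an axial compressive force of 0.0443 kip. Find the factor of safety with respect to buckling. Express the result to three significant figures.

Inner diameter d_i = 0.547 − 2×0.073 = 0.4010 in
I = π(d_o⁴ − d_i⁴)/64 = π(0.547⁴ − 0.4010⁴)/64 = 3.125×10^-3 in⁴
Effective length L_e = K·L = 1 × 105 = 105.0 in
P_cr = π²EI / L_e² = π² × 28900×10³ × 3.125×10^-3 / 105.0² = 80.86 lb
Factor of safety n = P_cr / P = 0.080857 / 0.0443 = 1.83

n ≈ 1.83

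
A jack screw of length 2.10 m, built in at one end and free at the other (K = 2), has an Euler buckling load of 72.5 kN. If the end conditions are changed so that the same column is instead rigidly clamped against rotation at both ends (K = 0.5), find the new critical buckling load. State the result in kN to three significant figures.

P_cr ≈ 1160 kN

P_cr ∝ 1/K², so P_cr,new = P_cr,old × (K_old/K_new)² = 72.5 × (2/0.5)²
= 72.5 × 16.00 = 1160 kN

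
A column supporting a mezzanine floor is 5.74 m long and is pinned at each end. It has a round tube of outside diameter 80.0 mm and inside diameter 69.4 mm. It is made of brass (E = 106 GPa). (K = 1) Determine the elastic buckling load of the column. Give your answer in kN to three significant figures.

d_o = 80.0 mm, d_i = 69.4 mm
I = π(d_o⁴ − d_i⁴)/64 = π(80.0⁴ − 69.40⁴)/64 = 8.719×10^5 mm⁴
I = 8.719×10^5 mm⁴ = 8.719×10^-7 m⁴
Effective length L_e = K·L = 1 × 5.74 = 5.740 m
P_cr = π²EI / L_e² = π² × 106×10⁹ × 8.719×10^-7 / 5.740² = 2.769×10^4 N

P_cr ≈ 27.7 kN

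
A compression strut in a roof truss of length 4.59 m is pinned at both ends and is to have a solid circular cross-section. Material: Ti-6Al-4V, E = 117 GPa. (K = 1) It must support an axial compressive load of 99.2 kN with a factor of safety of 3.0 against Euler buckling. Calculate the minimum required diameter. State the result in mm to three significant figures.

Required P_cr = n·P = 3.0 × 99.2 = 297.6 kN
L_e = K·L = 1 × 4.59 = 4.590 m
Required I = P_cr·L_e²/(π²E) = 2.976×10^5 × 4.590² / (π² × 1.17×10^11) = 5.430×10^-6 m⁴
I_req = 5.430×10^6 mm⁴
Solid circle: I = πd⁴/64  ⇒  d = (64I/π)^(1/4) = (64×5.430×10^6/π)^(1/4) = 103 mm

d ≈ 103 mm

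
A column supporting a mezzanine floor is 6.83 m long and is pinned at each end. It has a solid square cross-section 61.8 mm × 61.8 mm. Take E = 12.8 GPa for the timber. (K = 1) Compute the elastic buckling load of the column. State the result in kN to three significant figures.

P_cr ≈ 3.29 kN

I = a⁴/12 = 61.8⁴/12 = 1.216×10^6 mm⁴
I = 1.216×10^6 mm⁴ = 1.216×10^-6 m⁴
Effective length L_e = K·L = 1 × 6.83 = 6.830 m
P_cr = π²EI / L_e² = π² × 12.8×10⁹ × 1.216×10^-6 / 6.830² = 3.292×10^3 N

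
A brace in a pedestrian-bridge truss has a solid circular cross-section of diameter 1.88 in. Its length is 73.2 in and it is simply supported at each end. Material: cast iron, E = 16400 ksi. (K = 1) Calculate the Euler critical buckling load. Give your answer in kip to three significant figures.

P_cr ≈ 18.5 kip

I = πd⁴/64 = π×1.88⁴/64 = 0.6132 in⁴
Effective length L_e = K·L = 1 × 73.2 = 73.20 in
P_cr = π²EI / L_e² = π² × 16400×10³ × 0.6132 / 73.20² = 1.852×10^4 lb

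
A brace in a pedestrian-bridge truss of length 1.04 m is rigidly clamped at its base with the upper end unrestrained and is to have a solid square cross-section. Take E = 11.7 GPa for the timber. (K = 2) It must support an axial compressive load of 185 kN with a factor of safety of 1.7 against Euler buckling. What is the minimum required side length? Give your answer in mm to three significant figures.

Required P_cr = n·P = 1.7 × 185 = 314.5 kN
L_e = K·L = 2 × 1.04 = 2.080 m
Required I = P_cr·L_e²/(π²E) = 3.145×10^5 × 2.080² / (π² × 1.17×10^10) = 1.178×10^-5 m⁴
I_req = 1.178×10^7 mm⁴
Solid square: I = a⁴/12  ⇒  a = (12I)^(1/4) = (12×1.178×10^7)^(1/4) = 109 mm

a ≈ 109 mm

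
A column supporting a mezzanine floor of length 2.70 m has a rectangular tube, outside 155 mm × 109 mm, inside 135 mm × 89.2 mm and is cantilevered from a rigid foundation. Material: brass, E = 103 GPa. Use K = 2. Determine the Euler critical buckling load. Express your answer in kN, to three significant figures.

P_cr ≈ 305 kN

Weak-axis I_min = (h_o·b_o³ − h_i·b_i³)/12 with b_o = 109, b_i = 89.20 mm (shorter outer/inner sides).
I_min = (155×109³ − 135.0×89.20³)/12 = 8.743×10^6 mm⁴
I = 8.743×10^6 mm⁴ = 8.743×10^-6 m⁴
Effective length L_e = K·L = 2 × 2.70 = 5.400 m
P_cr = π²EI / L_e² = π² × 103×10⁹ × 8.743×10^-6 / 5.400² = 3.048×10^5 N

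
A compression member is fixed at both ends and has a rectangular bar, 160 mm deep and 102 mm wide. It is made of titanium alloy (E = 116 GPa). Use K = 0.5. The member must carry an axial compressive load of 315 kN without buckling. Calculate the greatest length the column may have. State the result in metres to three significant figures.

L_max ≈ 14.3 m

Buckling occurs about the weak axis: I_min = h·b³/12 with b = 102 mm (the shorter side).
I_min = 160×102³/12 = 1.415×10^7 mm⁴
I = 1.415×10^-5 m⁴
At the buckling limit P_cr = P = 3.150×10^5 N
From P_cr = π²EI/(K·L)²:  L = (1/K)·√(π²EI/P_cr) = (1/0.5)·√(π²×1.16×10^11×1.415×10^-5/3.150×10^5)
L = 14.3 m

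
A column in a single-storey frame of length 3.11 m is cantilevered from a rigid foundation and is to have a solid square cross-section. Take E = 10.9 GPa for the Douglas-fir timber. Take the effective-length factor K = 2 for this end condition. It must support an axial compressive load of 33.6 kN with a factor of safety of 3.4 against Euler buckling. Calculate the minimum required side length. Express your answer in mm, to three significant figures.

Required P_cr = n·P = 3.4 × 33.6 = 114.2 kN
L_e = K·L = 2 × 3.11 = 6.220 m
Required I = P_cr·L_e²/(π²E) = 1.142×10^5 × 6.220² / (π² × 1.09×10^10) = 4.108×10^-5 m⁴
I_req = 4.108×10^7 mm⁴
Solid square: I = a⁴/12  ⇒  a = (12I)^(1/4) = (12×4.108×10^7)^(1/4) = 149 mm

a ≈ 149 mm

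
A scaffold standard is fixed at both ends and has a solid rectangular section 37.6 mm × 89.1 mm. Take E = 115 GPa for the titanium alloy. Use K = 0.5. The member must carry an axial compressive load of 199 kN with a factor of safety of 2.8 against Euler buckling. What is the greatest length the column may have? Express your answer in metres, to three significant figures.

Buckling occurs about the weak axis: I_min = h·b³/12 with b = 37.6 mm (the shorter side).
I_min = 89.1×37.6³/12 = 3.947×10^5 mm⁴
I = 3.947×10^-7 m⁴
Required critical load P_cr = n·P = 2.8 × 199 = 557.2 kN = 5.572×10^5 N
From P_cr = π²EI/(K·L)²:  L = (1/K)·√(π²EI/P_cr) = (1/0.5)·√(π²×1.15×10^11×3.947×10^-7/5.572×10^5)
L = 1.79 m

L_max ≈ 1.79 m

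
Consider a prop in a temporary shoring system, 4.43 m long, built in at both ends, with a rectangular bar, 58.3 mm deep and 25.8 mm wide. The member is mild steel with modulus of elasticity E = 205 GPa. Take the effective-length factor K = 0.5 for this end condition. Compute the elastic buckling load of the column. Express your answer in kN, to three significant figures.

Buckling occurs about the weak axis: I_min = h·b³/12 with b = 25.8 mm (the shorter side).
I_min = 58.3×25.8³/12 = 8.343×10^4 mm⁴
I = 8.343×10^4 mm⁴ = 8.343×10^-8 m⁴
Effective length L_e = K·L = 0.5 × 4.43 = 2.215 m
P_cr = π²EI / L_e² = π² × 205×10⁹ × 8.343×10^-8 / 2.215² = 3.441×10^4 N

P_cr ≈ 34.4 kN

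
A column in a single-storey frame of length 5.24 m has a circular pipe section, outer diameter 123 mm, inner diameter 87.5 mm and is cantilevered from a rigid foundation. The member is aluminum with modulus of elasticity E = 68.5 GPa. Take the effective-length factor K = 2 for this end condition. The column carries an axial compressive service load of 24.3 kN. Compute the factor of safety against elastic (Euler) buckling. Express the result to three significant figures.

n ≈ 2.12

d_o = 123 mm, d_i = 87.5 mm
I = π(d_o⁴ − d_i⁴)/64 = π(123⁴ − 87.50⁴)/64 = 8.358×10^6 mm⁴
I = 8.358×10^6 mm⁴ = 8.358×10^-6 m⁴
Effective length L_e = K·L = 2 × 5.24 = 10.48 m
P_cr = π²EI / L_e² = π² × 68.5×10⁹ × 8.358×10^-6 / 10.48² = 5.145×10^4 N
Factor of safety n = P_cr / P = 51.448 / 24.3 = 2.12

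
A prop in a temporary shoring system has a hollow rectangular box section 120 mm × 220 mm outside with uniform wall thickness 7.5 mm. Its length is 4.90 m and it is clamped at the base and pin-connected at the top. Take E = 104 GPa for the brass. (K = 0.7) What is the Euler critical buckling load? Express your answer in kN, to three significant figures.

P_cr ≈ 1040 kN

Inner dimensions: h_i = 220 − 2×7.5 = 205.0 mm, b_i = 120 − 2×7.5 = 105.0 mm
Weak-axis I_min = (h_o·b_o³ − h_i·b_i³)/12 with b_o = 120, b_i = 105.0 mm (shorter outer/inner sides).
I_min = (220×120³ − 205.0×105.0³)/12 = 1.190×10^7 mm⁴
I = 1.190×10^7 mm⁴ = 1.190×10^-5 m⁴
Effective length L_e = K·L = 0.7 × 4.90 = 3.430 m
P_cr = π²EI / L_e² = π² × 104×10⁹ × 1.190×10^-5 / 3.430² = 1.039×10^6 N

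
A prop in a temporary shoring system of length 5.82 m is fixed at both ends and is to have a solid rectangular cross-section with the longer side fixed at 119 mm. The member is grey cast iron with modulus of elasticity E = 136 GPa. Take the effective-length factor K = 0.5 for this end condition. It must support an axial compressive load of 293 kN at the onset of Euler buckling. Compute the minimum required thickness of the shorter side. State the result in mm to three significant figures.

b ≈ 57.1 mm

L_e = K·L = 0.5 × 5.82 = 2.910 m
Required I = P_cr·L_e²/(π²E) = 2.930×10^5 × 2.910² / (π² × 1.36×10^11) = 1.848×10^-6 m⁴
I_req = 1.848×10^6 mm⁴
Rectangle, weak axis: I_min = h·b³/12 with h = 119 mm fixed  ⇒  b = (12I/h)^(1/3) = 57.1 mm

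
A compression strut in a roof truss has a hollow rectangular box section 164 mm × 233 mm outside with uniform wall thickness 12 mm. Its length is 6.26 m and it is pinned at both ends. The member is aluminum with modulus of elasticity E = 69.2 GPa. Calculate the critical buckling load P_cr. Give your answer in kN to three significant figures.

P_cr ≈ 660 kN

Inner dimensions: h_i = 233 − 2×12 = 209.0 mm, b_i = 164 − 2×12 = 140.0 mm
Weak-axis I_min = (h_o·b_o³ − h_i·b_i³)/12 with b_o = 164, b_i = 140.0 mm (shorter outer/inner sides).
I_min = (233×164³ − 209.0×140.0³)/12 = 3.785×10^7 mm⁴
I = 3.785×10^7 mm⁴ = 3.785×10^-5 m⁴
Effective length L_e = K·L = 1 × 6.26 = 6.260 m
P_cr = π²EI / L_e² = π² × 69.2×10⁹ × 3.785×10^-5 / 6.260² = 6.597×10^5 N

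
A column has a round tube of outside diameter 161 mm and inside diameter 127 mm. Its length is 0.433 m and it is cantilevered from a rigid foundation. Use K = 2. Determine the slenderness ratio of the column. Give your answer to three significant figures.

λ ≈ 16.9

d_o = 161 mm, d_i = 127 mm
I = π(d_o⁴ − d_i⁴)/64 = π(161⁴ − 127.0⁴)/64 = 2.021×10^7 mm⁴
A = 7.691×10^3 mm²;  r_min = √(I/A) = √(2.021×10^7/7.691×10^3) = 51.27 mm
L_e = K·L = 2 × 0.433 m = 0.8660 m = 866.00 mm
λ = L_e / r_min = 866.00 / 51.27 = 16.9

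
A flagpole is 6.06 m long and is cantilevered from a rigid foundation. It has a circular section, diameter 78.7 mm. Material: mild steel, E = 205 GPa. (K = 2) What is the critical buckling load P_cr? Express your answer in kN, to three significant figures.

I = πd⁴/64 = π×78.7⁴/64 = 1.883×10^6 mm⁴
I = 1.883×10^6 mm⁴ = 1.883×10^-6 m⁴
Effective length L_e = K·L = 2 × 6.06 = 12.12 m
P_cr = π²EI / L_e² = π² × 205×10⁹ × 1.883×10^-6 / 12.12² = 2.594×10^4 N

P_cr ≈ 25.9 kN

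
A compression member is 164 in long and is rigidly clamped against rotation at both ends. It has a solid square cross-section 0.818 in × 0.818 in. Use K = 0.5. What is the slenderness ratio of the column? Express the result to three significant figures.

I = a⁴/12 = 0.818⁴/12 = 3.731×10^-2 in⁴
A = 0.6691 in²;  r_min = √(I/A) = √(3.731×10^-2/0.6691) = 0.2361 in
L_e = K·L = 0.5 × 164 = 82.00 in
λ = L_e / r_min = 82.000 / 0.2361 = 347

λ ≈ 347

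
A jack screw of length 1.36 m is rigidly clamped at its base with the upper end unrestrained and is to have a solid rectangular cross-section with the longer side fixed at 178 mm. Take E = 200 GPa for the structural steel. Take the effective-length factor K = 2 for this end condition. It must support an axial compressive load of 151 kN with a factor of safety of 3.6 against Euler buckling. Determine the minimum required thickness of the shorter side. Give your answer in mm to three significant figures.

Required P_cr = n·P = 3.6 × 151 = 543.6 kN
L_e = K·L = 2 × 1.36 = 2.720 m
Required I = P_cr·L_e²/(π²E) = 5.436×10^5 × 2.720² / (π² × 2.00×10^11) = 2.037×10^-6 m⁴
I_req = 2.037×10^6 mm⁴
Rectangle, weak axis: I_min = h·b³/12 with h = 178 mm fixed  ⇒  b = (12I/h)^(1/3) = 51.6 mm

b ≈ 51.6 mm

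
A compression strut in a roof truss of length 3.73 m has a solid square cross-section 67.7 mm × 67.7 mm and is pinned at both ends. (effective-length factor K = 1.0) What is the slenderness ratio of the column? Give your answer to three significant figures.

I = a⁴/12 = 67.7⁴/12 = 1.751×10^6 mm⁴
A = 4.583×10^3 mm²;  r_min = √(I/A) = √(1.751×10^6/4.583×10^3) = 19.54 mm
L_e = K·L = 1 × 3.73 m = 3.730 m = 3730.0 mm
λ = L_e / r_min = 3730.0 / 19.54 = 191

λ ≈ 191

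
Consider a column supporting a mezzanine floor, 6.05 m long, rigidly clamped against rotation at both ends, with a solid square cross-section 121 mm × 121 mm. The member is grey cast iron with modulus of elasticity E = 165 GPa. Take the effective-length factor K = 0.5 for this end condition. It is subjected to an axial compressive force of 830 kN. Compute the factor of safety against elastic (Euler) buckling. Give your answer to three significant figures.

I = a⁴/12 = 121⁴/12 = 1.786×10^7 mm⁴
I = 1.786×10^7 mm⁴ = 1.786×10^-5 m⁴
Effective length L_e = K·L = 0.5 × 6.05 = 3.025 m
P_cr = π²EI / L_e² = π² × 165×10⁹ × 1.786×10^-5 / 3.025² = 3.179×10^6 N
Factor of safety n = P_cr / P = 3179.0 / 830 = 3.83

n ≈ 3.83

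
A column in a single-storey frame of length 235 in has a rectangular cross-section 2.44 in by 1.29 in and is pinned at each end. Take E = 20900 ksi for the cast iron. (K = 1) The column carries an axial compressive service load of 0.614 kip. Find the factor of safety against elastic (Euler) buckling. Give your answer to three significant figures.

n ≈ 2.66

Buckling occurs about the weak axis: I_min = h·b³/12 with b = 1.29 in (the shorter side).
I_min = 2.44×1.29³/12 = 0.4365 in⁴
Effective length L_e = K·L = 1 × 235 = 235.0 in
P_cr = π²EI / L_e² = π² × 20900×10³ × 0.4365 / 235.0² = 1.630×10^3 lb
Factor of safety n = P_cr / P = 1.6304 / 0.614 = 2.66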